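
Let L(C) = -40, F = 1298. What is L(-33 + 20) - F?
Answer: -1338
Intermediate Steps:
L(-33 + 20) - F = -40 - 1*1298 = -40 - 1298 = -1338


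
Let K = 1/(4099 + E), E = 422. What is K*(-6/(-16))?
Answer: 1/12056 ≈ 8.2946e-5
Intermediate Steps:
K = 1/4521 (K = 1/(4099 + 422) = 1/4521 ≈ 0.00022119)
K*(-6/(-16)) = (-6/(-16))/4521 = (-6*(-1/16))/4521 = (1/4521)*(3/8) = 1/12056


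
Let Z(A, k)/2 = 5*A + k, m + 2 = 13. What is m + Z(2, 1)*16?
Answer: 363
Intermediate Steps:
m = 11 (m = -2 + 13 = 11)
Z(A, k) = 2*k + 10*A (Z(A, k) = 2*(5*A + k) = 2*(k + 5*A) = 2*k + 10*A)
m + Z(2, 1)*16 = 11 + (2*1 + 10*2)*16 = 11 + (2 + 20)*16 = 11 + 22*16 = 11 + 352 = 363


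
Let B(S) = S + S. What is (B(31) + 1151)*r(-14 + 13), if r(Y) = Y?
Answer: -1213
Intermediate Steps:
B(S) = 2*S
(B(31) + 1151)*r(-14 + 13) = (2*31 + 1151)*(-14 + 13) = (62 + 1151)*(-1) = 1213*(-1) = -1213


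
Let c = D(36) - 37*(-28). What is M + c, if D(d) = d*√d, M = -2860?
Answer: -1608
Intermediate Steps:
D(d) = d^(3/2)
c = 1252 (c = 36^(3/2) - 37*(-28) = 216 + 1036 = 1252)
M + c = -2860 + 1252 = -1608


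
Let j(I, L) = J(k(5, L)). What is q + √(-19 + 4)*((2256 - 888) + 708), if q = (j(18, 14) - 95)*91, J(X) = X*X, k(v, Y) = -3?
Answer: -7826 + 2076*I*√15 ≈ -7826.0 + 8040.3*I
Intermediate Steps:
J(X) = X²
j(I, L) = 9 (j(I, L) = (-3)² = 9)
q = -7826 (q = (9 - 95)*91 = -86*91 = -7826)
q + √(-19 + 4)*((2256 - 888) + 708) = -7826 + √(-19 + 4)*((2256 - 888) + 708) = -7826 + √(-15)*(1368 + 708) = -7826 + (I*√15)*2076 = -7826 + 2076*I*√15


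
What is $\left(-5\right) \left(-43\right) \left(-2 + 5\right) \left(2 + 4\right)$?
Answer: $3870$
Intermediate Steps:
$\left(-5\right) \left(-43\right) \left(-2 + 5\right) \left(2 + 4\right) = 215 \cdot 3 \cdot 6 = 215 \cdot 18 = 3870$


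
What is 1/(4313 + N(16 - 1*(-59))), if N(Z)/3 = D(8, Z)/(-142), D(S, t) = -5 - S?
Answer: 142/612485 ≈ 0.00023184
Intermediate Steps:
N(Z) = 39/142 (N(Z) = 3*((-5 - 1*8)/(-142)) = 3*((-5 - 8)*(-1/142)) = 3*(-13*(-1/142)) = 3*(13/142) = 39/142)
1/(4313 + N(16 - 1*(-59))) = 1/(4313 + 39/142) = 1/(612485/142) = 142/612485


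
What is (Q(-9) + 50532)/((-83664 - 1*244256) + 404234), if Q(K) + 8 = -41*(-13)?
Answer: 17019/25438 ≈ 0.66904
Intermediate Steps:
Q(K) = 525 (Q(K) = -8 - 41*(-13) = -8 + 533 = 525)
(Q(-9) + 50532)/((-83664 - 1*244256) + 404234) = (525 + 50532)/((-83664 - 1*244256) + 404234) = 51057/((-83664 - 244256) + 404234) = 51057/(-327920 + 404234) = 51057/76314 = 51057*(1/76314) = 17019/25438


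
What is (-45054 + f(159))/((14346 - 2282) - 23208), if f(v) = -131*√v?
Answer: 22527/5572 + 131*√159/11144 ≈ 4.1911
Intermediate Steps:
(-45054 + f(159))/((14346 - 2282) - 23208) = (-45054 - 131*√159)/((14346 - 2282) - 23208) = (-45054 - 131*√159)/(12064 - 23208) = (-45054 - 131*√159)/(-11144) = (-45054 - 131*√159)*(-1/11144) = 22527/5572 + 131*√159/11144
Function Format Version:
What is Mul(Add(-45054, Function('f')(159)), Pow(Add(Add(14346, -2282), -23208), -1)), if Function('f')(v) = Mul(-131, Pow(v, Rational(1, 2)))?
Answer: Add(Rational(22527, 5572), Mul(Rational(131, 11144), Pow(159, Rational(1, 2)))) ≈ 4.1911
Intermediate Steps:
Mul(Add(-45054, Function('f')(159)), Pow(Add(Add(14346, -2282), -23208), -1)) = Mul(Add(-45054, Mul(-131, Pow(159, Rational(1, 2)))), Pow(Add(Add(14346, -2282), -23208), -1)) = Mul(Add(-45054, Mul(-131, Pow(159, Rational(1, 2)))), Pow(Add(12064, -23208), -1)) = Mul(Add(-45054, Mul(-131, Pow(159, Rational(1, 2)))), Pow(-11144, -1)) = Mul(Add(-45054, Mul(-131, Pow(159, Rational(1, 2)))), Rational(-1, 11144)) = Add(Rational(22527, 5572), Mul(Rational(131, 11144), Pow(159, Rational(1, 2))))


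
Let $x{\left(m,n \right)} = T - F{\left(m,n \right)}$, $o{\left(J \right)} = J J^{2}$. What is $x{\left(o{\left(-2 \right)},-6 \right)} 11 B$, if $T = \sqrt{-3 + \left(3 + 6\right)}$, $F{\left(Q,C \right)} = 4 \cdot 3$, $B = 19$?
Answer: $-2508 + 209 \sqrt{6} \approx -1996.1$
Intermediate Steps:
$F{\left(Q,C \right)} = 12$
$o{\left(J \right)} = J^{3}$
$T = \sqrt{6}$ ($T = \sqrt{-3 + 9} = \sqrt{6} \approx 2.4495$)
$x{\left(m,n \right)} = -12 + \sqrt{6}$ ($x{\left(m,n \right)} = \sqrt{6} - 12 = -12 + \sqrt{6}$)
$x{\left(o{\left(-2 \right)},-6 \right)} 11 B = \left(-12 + \sqrt{6}\right) 11 \cdot 19 = \left(-132 + 11 \sqrt{6}\right) 19 = -2508 + 209 \sqrt{6}$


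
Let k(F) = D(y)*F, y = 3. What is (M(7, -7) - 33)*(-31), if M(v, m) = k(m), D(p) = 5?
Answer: 2108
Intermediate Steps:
k(F) = 5*F
M(v, m) = 5*m
(M(7, -7) - 33)*(-31) = (5*(-7) - 33)*(-31) = (-35 - 33)*(-31) = -68*(-31) = 2108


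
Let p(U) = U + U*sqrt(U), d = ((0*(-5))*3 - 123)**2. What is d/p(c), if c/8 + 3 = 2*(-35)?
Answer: -1681/37960 + 1681*I*sqrt(146)/18980 ≈ -0.044283 + 1.0702*I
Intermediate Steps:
d = 15129 (d = (0*3 - 123)**2 = (0 - 123)**2 = (-123)**2 = 15129)
c = -584 (c = -24 + 8*(2*(-35)) = -24 + 8*(-70) = -24 - 560 = -584)
p(U) = U + U**(3/2)
d/p(c) = 15129/(-584 + (-584)**(3/2)) = 15129/(-584 - 1168*I*sqrt(146))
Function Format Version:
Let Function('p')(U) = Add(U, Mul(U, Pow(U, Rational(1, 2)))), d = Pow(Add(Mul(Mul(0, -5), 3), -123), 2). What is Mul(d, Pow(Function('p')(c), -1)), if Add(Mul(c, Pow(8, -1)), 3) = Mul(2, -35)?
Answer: Add(Rational(-1681, 37960), Mul(Rational(1681, 18980), I, Pow(146, Rational(1, 2)))) ≈ Add(-0.044283, Mul(1.0702, I))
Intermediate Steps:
d = 15129 (d = Pow(Add(Mul(0, 3), -123), 2) = Pow(Add(0, -123), 2) = Pow(-123, 2) = 15129)
c = -584 (c = Add(-24, Mul(8, Mul(2, -35))) = Add(-24, Mul(8, -70)) = Add(-24, -560) = -584)
Function('p')(U) = Add(U, Pow(U, Rational(3, 2)))
Mul(d, Pow(Function('p')(c), -1)) = Mul(15129, Pow(Add(-584, Pow(-584, Rational(3, 2))), -1)) = Mul(15129, Pow(Add(-584, Mul(-1168, I, Pow(146, Rational(1, 2)))), -1))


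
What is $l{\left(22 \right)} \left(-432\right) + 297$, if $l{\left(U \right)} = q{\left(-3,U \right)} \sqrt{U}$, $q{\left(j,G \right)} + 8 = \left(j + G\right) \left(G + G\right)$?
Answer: $297 - 357696 \sqrt{22} \approx -1.6774 \cdot 10^{6}$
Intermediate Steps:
$q{\left(j,G \right)} = -8 + 2 G \left(G + j\right)$ ($q{\left(j,G \right)} = -8 + \left(j + G\right) \left(G + G\right) = -8 + \left(G + j\right) 2 G = -8 + 2 G \left(G + j\right)$)
$l{\left(U \right)} = \sqrt{U} \left(-8 - 6 U + 2 U^{2}\right)$ ($l{\left(U \right)} = \left(-8 + 2 U^{2} + 2 U \left(-3\right)\right) \sqrt{U} = \left(-8 + 2 U^{2} - 6 U\right) \sqrt{U} = \left(-8 - 6 U + 2 U^{2}\right) \sqrt{U} = \sqrt{U} \left(-8 - 6 U + 2 U^{2}\right)$)
$l{\left(22 \right)} \left(-432\right) + 297 = 2 \sqrt{22} \left(-4 + 22^{2} - 66\right) \left(-432\right) + 297 = 2 \sqrt{22} \left(-4 + 484 - 66\right) \left(-432\right) + 297 = 2 \sqrt{22} \cdot 414 \left(-432\right) + 297 = 828 \sqrt{22} \left(-432\right) + 297 = - 357696 \sqrt{22} + 297 = 297 - 357696 \sqrt{22}$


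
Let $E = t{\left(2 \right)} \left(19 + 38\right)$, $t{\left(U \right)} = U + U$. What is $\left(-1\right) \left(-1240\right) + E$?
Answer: $1468$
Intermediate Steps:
$t{\left(U \right)} = 2 U$
$E = 228$ ($E = 2 \cdot 2 \left(19 + 38\right) = 4 \cdot 57 = 228$)
$\left(-1\right) \left(-1240\right) + E = \left(-1\right) \left(-1240\right) + 228 = 1240 + 228 = 1468$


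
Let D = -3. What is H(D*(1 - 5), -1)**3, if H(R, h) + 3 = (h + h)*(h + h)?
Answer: 1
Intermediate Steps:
H(R, h) = -3 + 4*h**2 (H(R, h) = -3 + (h + h)*(h + h) = -3 + (2*h)*(2*h) = -3 + 4*h**2)
H(D*(1 - 5), -1)**3 = (-3 + 4*(-1)**2)**3 = (-3 + 4*1)**3 = (-3 + 4)**3 = 1**3 = 1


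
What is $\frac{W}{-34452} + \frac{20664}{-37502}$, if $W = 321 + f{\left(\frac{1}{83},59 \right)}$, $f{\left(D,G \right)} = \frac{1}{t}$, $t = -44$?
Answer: $- \frac{549206041}{980152272} \approx -0.56033$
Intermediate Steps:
$f{\left(D,G \right)} = - \frac{1}{44}$ ($f{\left(D,G \right)} = \frac{1}{-44} = - \frac{1}{44}$)
$W = \frac{14123}{44}$ ($W = 321 - \frac{1}{44} = \frac{14123}{44} \approx 320.98$)
$\frac{W}{-34452} + \frac{20664}{-37502} = \frac{14123}{44 \left(-34452\right)} + \frac{20664}{-37502} = \frac{14123}{44} \left(- \frac{1}{34452}\right) + 20664 \left(- \frac{1}{37502}\right) = - \frac{487}{52272} - \frac{10332}{18751} = - \frac{549206041}{980152272}$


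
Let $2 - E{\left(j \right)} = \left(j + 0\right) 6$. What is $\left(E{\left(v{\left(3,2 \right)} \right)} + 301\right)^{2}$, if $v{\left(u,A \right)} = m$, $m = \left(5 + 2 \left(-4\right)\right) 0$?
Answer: $91809$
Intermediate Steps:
$m = 0$ ($m = \left(5 - 8\right) 0 = \left(-3\right) 0 = 0$)
$v{\left(u,A \right)} = 0$
$E{\left(j \right)} = 2 - 6 j$ ($E{\left(j \right)} = 2 - \left(j + 0\right) 6 = 2 - j 6 = 2 - 6 j$)
$\left(E{\left(v{\left(3,2 \right)} \right)} + 301\right)^{2} = \left(\left(2 - 0\right) + 301\right)^{2} = \left(\left(2 + 0\right) + 301\right)^{2} = \left(2 + 301\right)^{2} = 303^{2} = 91809$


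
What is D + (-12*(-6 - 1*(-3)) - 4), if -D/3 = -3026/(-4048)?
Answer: 60229/2024 ≈ 29.757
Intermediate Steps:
D = -4539/2024 (D = -(-9078)/(-4048) = -(-9078)*(-1)/4048 = -3*1513/2024 = -4539/2024 ≈ -2.2426)
D + (-12*(-6 - 1*(-3)) - 4) = -4539/2024 + (-12*(-6 - 1*(-3)) - 4) = -4539/2024 + (-12*(-6 + 3) - 4) = -4539/2024 + (-12*(-3) - 4) = -4539/2024 + (36 - 4) = -4539/2024 + 32 = 60229/2024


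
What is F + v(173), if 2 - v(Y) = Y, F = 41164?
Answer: 40993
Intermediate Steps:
v(Y) = 2 - Y
F + v(173) = 41164 + (2 - 1*173) = 41164 + (2 - 173) = 41164 - 171 = 40993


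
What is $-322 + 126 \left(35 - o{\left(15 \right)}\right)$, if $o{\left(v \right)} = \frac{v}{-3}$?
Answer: $4718$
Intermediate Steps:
$o{\left(v \right)} = - \frac{v}{3}$ ($o{\left(v \right)} = v \left(- \frac{1}{3}\right) = - \frac{v}{3}$)
$-322 + 126 \left(35 - o{\left(15 \right)}\right) = -322 + 126 \left(35 - \left(- \frac{1}{3}\right) 15\right) = -322 + 126 \left(35 - -5\right) = -322 + 126 \left(35 + 5\right) = -322 + 126 \cdot 40 = -322 + 5040 = 4718$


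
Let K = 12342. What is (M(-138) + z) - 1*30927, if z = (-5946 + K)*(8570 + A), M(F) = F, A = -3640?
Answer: 31501215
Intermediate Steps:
z = 31532280 (z = (-5946 + 12342)*(8570 - 3640) = 6396*4930 = 31532280)
(M(-138) + z) - 1*30927 = (-138 + 31532280) - 1*30927 = 31532142 - 30927 = 31501215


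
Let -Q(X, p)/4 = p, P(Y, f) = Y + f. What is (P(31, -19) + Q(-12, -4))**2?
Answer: 784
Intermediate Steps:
Q(X, p) = -4*p
(P(31, -19) + Q(-12, -4))**2 = ((31 - 19) - 4*(-4))**2 = (12 + 16)**2 = 28**2 = 784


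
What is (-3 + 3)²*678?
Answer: 0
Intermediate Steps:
(-3 + 3)²*678 = 0²*678 = 0*678 = 0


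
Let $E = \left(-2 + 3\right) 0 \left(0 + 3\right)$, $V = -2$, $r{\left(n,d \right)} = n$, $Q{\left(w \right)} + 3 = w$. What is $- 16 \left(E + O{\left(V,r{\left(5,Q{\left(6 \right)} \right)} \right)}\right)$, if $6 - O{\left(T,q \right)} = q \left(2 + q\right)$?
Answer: $464$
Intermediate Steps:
$Q{\left(w \right)} = -3 + w$
$O{\left(T,q \right)} = 6 - q \left(2 + q\right)$
$E = 0$ ($E = 1 \cdot 0 \cdot 3 = 0 \cdot 3 = 0$)
$- 16 \left(E + O{\left(V,r{\left(5,Q{\left(6 \right)} \right)} \right)}\right) = - 16 \left(0 - 29\right) = \left(-16\right) \left(-29\right) = 464$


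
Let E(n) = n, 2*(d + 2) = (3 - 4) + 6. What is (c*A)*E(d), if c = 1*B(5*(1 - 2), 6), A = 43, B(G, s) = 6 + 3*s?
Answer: 516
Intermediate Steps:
d = ½ (d = -2 + ((3 - 4) + 6)/2 = -2 + (-1 + 6)/2 = -2 + (½)*5 = -2 + 5/2 = ½ ≈ 0.50000)
c = 24 (c = 1*(6 + 3*6) = 1*(6 + 18) = 1*24 = 24)
(c*A)*E(d) = (24*43)*(½) = 1032*(½) = 516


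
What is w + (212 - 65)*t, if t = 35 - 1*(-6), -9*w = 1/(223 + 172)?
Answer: 21425984/3555 ≈ 6027.0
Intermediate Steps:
w = -1/3555 (w = -1/(9*(223 + 172)) = -1/9/395 = -1/9*1/395 = -1/3555 ≈ -0.00028129)
t = 41 (t = 35 + 6 = 41)
w + (212 - 65)*t = -1/3555 + (212 - 65)*41 = -1/3555 + 147*41 = -1/3555 + 6027 = 21425984/3555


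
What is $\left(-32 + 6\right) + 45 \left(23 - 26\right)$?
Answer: $-161$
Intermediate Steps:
$\left(-32 + 6\right) + 45 \left(23 - 26\right) = -26 + 45 \left(-3\right) = -26 - 135 = -161$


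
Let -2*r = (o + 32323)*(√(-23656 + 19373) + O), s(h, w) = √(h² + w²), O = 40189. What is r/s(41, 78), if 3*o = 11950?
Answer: 108919*√7765*(-40189 - I*√4283)/46590 ≈ -8.2792e+6 - 13482.0*I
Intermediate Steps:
o = 11950/3 (o = (⅓)*11950 = 11950/3 ≈ 3983.3)
r = -4377345691/6 - 108919*I*√4283/6 (r = -(11950/3 + 32323)*(√(-23656 + 19373) + 40189)/2 = -108919*(√(-4283) + 40189)/6 = -108919*(I*√4283 + 40189)/6 = -108919*(40189 + I*√4283)/6 = -(4377345691/3 + 108919*I*√4283/3)/2 = -4377345691/6 - 108919*I*√4283/6 ≈ -7.2956e+8 - 1.188e+6*I)
r/s(41, 78) = (-4377345691/6 - 108919*I*√4283/6)/(√(41² + 78²)) = (-4377345691/6 - 108919*I*√4283/6)/(√(1681 + 6084)) = (-4377345691/6 - 108919*I*√4283/6)/(√7765) = (-4377345691/6 - 108919*I*√4283/6)*(√7765/7765) = √7765*(-4377345691/6 - 108919*I*√4283/6)/7765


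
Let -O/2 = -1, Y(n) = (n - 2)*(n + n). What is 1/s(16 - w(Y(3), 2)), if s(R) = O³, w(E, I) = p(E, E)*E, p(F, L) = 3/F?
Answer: ⅛ ≈ 0.12500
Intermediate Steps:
Y(n) = 2*n*(-2 + n) (Y(n) = (-2 + n)*(2*n) = 2*n*(-2 + n))
O = 2 (O = -2*(-1) = 2)
w(E, I) = 3 (w(E, I) = (3/E)*E = 3)
s(R) = 8 (s(R) = 2³ = 8)
1/s(16 - w(Y(3), 2)) = 1/8 = ⅛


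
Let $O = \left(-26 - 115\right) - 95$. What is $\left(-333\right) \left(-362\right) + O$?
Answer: $120310$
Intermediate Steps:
$O = -236$ ($O = -141 - 95 = -236$)
$\left(-333\right) \left(-362\right) + O = \left(-333\right) \left(-362\right) - 236 = 120546 - 236 = 120310$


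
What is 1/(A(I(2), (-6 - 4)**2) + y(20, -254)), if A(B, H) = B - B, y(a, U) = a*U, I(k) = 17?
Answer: -1/5080 ≈ -0.00019685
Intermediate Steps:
y(a, U) = U*a
A(B, H) = 0
1/(A(I(2), (-6 - 4)**2) + y(20, -254)) = 1/(0 - 254*20) = 1/(0 - 5080) = 1/(-5080) = -1/5080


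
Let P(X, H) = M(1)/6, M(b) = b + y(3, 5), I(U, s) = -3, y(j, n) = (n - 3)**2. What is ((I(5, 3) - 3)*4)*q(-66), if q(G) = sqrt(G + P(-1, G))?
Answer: -4*I*sqrt(2346) ≈ -193.74*I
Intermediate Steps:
y(j, n) = (-3 + n)**2
M(b) = 4 + b (M(b) = b + (-3 + 5)**2 = b + 2**2 = b + 4 = 4 + b)
P(X, H) = 5/6 (P(X, H) = (4 + 1)/6 = 5*(1/6) = 5/6)
q(G) = sqrt(5/6 + G) (q(G) = sqrt(G + 5/6) = sqrt(5/6 + G))
((I(5, 3) - 3)*4)*q(-66) = ((-3 - 3)*4)*(sqrt(30 + 36*(-66))/6) = (-6*4)*(sqrt(30 - 2376)/6) = -4*sqrt(-2346) = -4*I*sqrt(2346)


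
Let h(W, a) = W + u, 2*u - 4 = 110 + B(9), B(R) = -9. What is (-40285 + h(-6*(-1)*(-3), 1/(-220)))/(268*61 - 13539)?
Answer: -80501/5618 ≈ -14.329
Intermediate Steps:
u = 105/2 (u = 2 + (110 - 9)/2 = 2 + (½)*101 = 2 + 101/2 = 105/2 ≈ 52.500)
h(W, a) = 105/2 + W (h(W, a) = W + 105/2 = 105/2 + W)
(-40285 + h(-6*(-1)*(-3), 1/(-220)))/(268*61 - 13539) = (-40285 + (105/2 - 6*(-1)*(-3)))/(268*61 - 13539) = (-40285 + (105/2 + 6*(-3)))/(16348 - 13539) = (-40285 + (105/2 - 18))/2809 = (-40285 + 69/2)*(1/2809) = -80501/2*1/2809 = -80501/5618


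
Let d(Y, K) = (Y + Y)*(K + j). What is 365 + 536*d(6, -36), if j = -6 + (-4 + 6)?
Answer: -256915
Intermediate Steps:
j = -4 (j = -6 + 2 = -4)
d(Y, K) = 2*Y*(-4 + K) (d(Y, K) = (Y + Y)*(K - 4) = (2*Y)*(-4 + K) = 2*Y*(-4 + K))
365 + 536*d(6, -36) = 365 + 536*(2*6*(-4 - 36)) = 365 + 536*(2*6*(-40)) = 365 + 536*(-480) = 365 - 257280 = -256915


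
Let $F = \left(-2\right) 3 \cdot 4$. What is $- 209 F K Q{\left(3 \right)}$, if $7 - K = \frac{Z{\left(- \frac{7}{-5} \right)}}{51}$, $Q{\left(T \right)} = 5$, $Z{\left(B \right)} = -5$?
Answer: $\frac{3026320}{17} \approx 1.7802 \cdot 10^{5}$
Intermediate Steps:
$F = -24$ ($F = \left(-6\right) 4 = -24$)
$K = \frac{362}{51}$ ($K = 7 - - \frac{5}{51} = 7 + \frac{5}{51} = \frac{362}{51} \approx 7.098$)
$- 209 F K Q{\left(3 \right)} = \left(-209\right) \left(-24\right) \frac{362}{51} \cdot 5 = 5016 \cdot \frac{1810}{51} = \frac{3026320}{17}$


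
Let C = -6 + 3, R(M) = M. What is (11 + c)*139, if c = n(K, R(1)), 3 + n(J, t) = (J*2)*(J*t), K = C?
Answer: 3614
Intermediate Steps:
C = -3
K = -3
n(J, t) = -3 + 2*t*J² (n(J, t) = -3 + (J*2)*(J*t) = -3 + (2*J)*(J*t) = -3 + 2*t*J²)
c = 15 (c = -3 + 2*1*(-3)² = -3 + 2*1*9 = -3 + 18 = 15)
(11 + c)*139 = (11 + 15)*139 = 26*139 = 3614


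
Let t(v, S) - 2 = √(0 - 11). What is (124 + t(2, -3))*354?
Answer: 44604 + 354*I*√11 ≈ 44604.0 + 1174.1*I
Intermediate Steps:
t(v, S) = 2 + I*√11 (t(v, S) = 2 + √(0 - 11) = 2 + √(-11) = 2 + I*√11)
(124 + t(2, -3))*354 = (124 + (2 + I*√11))*354 = (126 + I*√11)*354 = 44604 + 354*I*√11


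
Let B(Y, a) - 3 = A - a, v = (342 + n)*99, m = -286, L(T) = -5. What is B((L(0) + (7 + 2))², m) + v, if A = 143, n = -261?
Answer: 8451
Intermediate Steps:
v = 8019 (v = (342 - 261)*99 = 81*99 = 8019)
B(Y, a) = 146 - a (B(Y, a) = 3 + (143 - a) = 146 - a)
B((L(0) + (7 + 2))², m) + v = (146 - 1*(-286)) + 8019 = (146 + 286) + 8019 = 432 + 8019 = 8451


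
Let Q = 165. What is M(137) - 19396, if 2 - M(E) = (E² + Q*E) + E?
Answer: -60905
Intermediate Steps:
M(E) = 2 - E² - 166*E (M(E) = 2 - ((E² + 165*E) + E) = 2 - (E² + 166*E) = 2 + (-E² - 166*E) = 2 - E² - 166*E)
M(137) - 19396 = (2 - 1*137² - 166*137) - 19396 = (2 - 1*18769 - 22742) - 19396 = (2 - 18769 - 22742) - 19396 = -41509 - 19396 = -60905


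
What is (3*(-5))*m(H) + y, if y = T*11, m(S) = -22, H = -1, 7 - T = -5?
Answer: 462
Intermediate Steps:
T = 12 (T = 7 - 1*(-5) = 7 + 5 = 12)
y = 132 (y = 12*11 = 132)
(3*(-5))*m(H) + y = (3*(-5))*(-22) + 132 = -15*(-22) + 132 = 330 + 132 = 462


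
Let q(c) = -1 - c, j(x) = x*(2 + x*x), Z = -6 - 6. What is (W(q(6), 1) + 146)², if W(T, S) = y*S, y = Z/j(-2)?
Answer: 21609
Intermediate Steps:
Z = -12
j(x) = x*(2 + x²)
y = 1 (y = -12*(-1/(2*(2 + (-2)²))) = -12*(-1/(2*(2 + 4))) = -12/((-2*6)) = -12/(-12) = -12*(-1/12) = 1)
W(T, S) = S (W(T, S) = 1*S = S)
(W(q(6), 1) + 146)² = (1 + 146)² = 147² = 21609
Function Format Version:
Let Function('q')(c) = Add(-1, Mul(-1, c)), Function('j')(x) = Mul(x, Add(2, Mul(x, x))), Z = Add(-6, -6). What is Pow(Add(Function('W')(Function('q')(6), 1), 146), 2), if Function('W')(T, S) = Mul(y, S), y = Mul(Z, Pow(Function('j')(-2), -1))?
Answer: 21609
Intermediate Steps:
Z = -12
Function('j')(x) = Mul(x, Add(2, Pow(x, 2)))
y = 1 (y = Mul(-12, Pow(Mul(-2, Add(2, Pow(-2, 2))), -1)) = Mul(-12, Pow(Mul(-2, Add(2, 4)), -1)) = Mul(-12, Pow(Mul(-2, 6), -1)) = Mul(-12, Pow(-12, -1)) = Mul(-12, Rational(-1, 12)) = 1)
Function('W')(T, S) = S (Function('W')(T, S) = Mul(1, S) = S)
Pow(Add(Function('W')(Function('q')(6), 1), 146), 2) = Pow(Add(1, 146), 2) = Pow(147, 2) = 21609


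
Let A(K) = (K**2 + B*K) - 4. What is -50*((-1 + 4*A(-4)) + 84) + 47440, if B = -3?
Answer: 38490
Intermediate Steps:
A(K) = -4 + K**2 - 3*K (A(K) = (K**2 - 3*K) - 4 = -4 + K**2 - 3*K)
-50*((-1 + 4*A(-4)) + 84) + 47440 = -50*((-1 + 4*(-4 + (-4)**2 - 3*(-4))) + 84) + 47440 = -50*((-1 + 4*(-4 + 16 + 12)) + 84) + 47440 = -50*((-1 + 4*24) + 84) + 47440 = -50*((-1 + 96) + 84) + 47440 = -50*(95 + 84) + 47440 = -50*179 + 47440 = -8950 + 47440 = 38490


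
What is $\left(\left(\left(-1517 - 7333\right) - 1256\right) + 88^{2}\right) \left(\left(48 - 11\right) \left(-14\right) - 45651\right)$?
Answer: $109051178$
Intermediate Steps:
$\left(\left(\left(-1517 - 7333\right) - 1256\right) + 88^{2}\right) \left(\left(48 - 11\right) \left(-14\right) - 45651\right) = \left(\left(-8850 - 1256\right) + 7744\right) \left(37 \left(-14\right) - 45651\right) = \left(-10106 + 7744\right) \left(-518 - 45651\right) = \left(-2362\right) \left(-46169\right) = 109051178$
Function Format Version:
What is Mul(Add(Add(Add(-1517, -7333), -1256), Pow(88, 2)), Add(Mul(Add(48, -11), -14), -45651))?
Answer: 109051178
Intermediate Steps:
Mul(Add(Add(Add(-1517, -7333), -1256), Pow(88, 2)), Add(Mul(Add(48, -11), -14), -45651)) = Mul(Add(Add(-8850, -1256), 7744), Add(Mul(37, -14), -45651)) = Mul(Add(-10106, 7744), Add(-518, -45651)) = Mul(-2362, -46169) = 109051178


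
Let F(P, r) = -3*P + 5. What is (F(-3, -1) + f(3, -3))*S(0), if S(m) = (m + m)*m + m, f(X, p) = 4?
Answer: 0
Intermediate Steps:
S(m) = m + 2*m**2 (S(m) = (2*m)*m + m = 2*m**2 + m = m + 2*m**2)
F(P, r) = 5 - 3*P
(F(-3, -1) + f(3, -3))*S(0) = ((5 - 3*(-3)) + 4)*(0*(1 + 2*0)) = ((5 + 9) + 4)*(0*(1 + 0)) = (14 + 4)*(0*1) = 18*0 = 0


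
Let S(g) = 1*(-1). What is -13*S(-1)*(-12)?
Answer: -156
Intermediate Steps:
S(g) = -1
-13*S(-1)*(-12) = -13*(-1)*(-12) = 13*(-12) = -156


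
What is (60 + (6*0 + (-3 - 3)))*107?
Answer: 5778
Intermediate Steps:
(60 + (6*0 + (-3 - 3)))*107 = (60 + (0 - 6))*107 = (60 - 6)*107 = 54*107 = 5778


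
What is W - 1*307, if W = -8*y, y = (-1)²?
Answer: -315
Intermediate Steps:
y = 1
W = -8 (W = -8*1 = -8)
W - 1*307 = -8 - 1*307 = -8 - 307 = -315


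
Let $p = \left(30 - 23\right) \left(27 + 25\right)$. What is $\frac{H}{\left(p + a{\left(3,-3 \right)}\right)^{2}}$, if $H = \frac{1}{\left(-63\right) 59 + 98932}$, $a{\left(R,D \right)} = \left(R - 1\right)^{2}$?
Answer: $\frac{1}{12894396160} \approx 7.7553 \cdot 10^{-11}$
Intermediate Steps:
$a{\left(R,D \right)} = \left(-1 + R\right)^{2}$
$p = 364$ ($p = 7 \cdot 52 = 364$)
$H = \frac{1}{95215}$ ($H = \frac{1}{-3717 + 98932} = \frac{1}{95215} \approx 1.0503 \cdot 10^{-5}$)
$\frac{H}{\left(p + a{\left(3,-3 \right)}\right)^{2}} = \frac{1}{95215 \left(364 + \left(-1 + 3\right)^{2}\right)^{2}} = \frac{1}{95215 \left(364 + 2^{2}\right)^{2}} = \frac{1}{95215 \left(364 + 4\right)^{2}} = \frac{1}{95215 \cdot 368^{2}} = \frac{1}{95215 \cdot 135424} = \frac{1}{95215} \cdot \frac{1}{135424} = \frac{1}{12894396160}$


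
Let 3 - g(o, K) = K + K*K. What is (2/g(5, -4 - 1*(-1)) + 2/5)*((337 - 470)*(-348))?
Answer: -61712/5 ≈ -12342.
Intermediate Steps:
g(o, K) = 3 - K - K**2 (g(o, K) = 3 - (K + K*K) = 3 - (K + K**2) = 3 + (-K - K**2) = 3 - K - K**2)
(2/g(5, -4 - 1*(-1)) + 2/5)*((337 - 470)*(-348)) = (2/(3 - (-4 - 1*(-1)) - (-4 - 1*(-1))**2) + 2/5)*((337 - 470)*(-348)) = (2/(3 - (-4 + 1) - (-4 + 1)**2) + 2*(1/5))*(-133*(-348)) = (2/(3 - 1*(-3) - 1*(-3)**2) + 2/5)*46284 = (2/(3 + 3 - 1*9) + 2/5)*46284 = (2/(3 + 3 - 9) + 2/5)*46284 = (2/(-3) + 2/5)*46284 = (2*(-1/3) + 2/5)*46284 = (-2/3 + 2/5)*46284 = -4/15*46284 = -61712/5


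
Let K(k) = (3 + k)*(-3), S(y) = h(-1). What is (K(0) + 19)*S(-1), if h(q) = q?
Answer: -10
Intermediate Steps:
S(y) = -1
K(k) = -9 - 3*k
(K(0) + 19)*S(-1) = ((-9 - 3*0) + 19)*(-1) = ((-9 + 0) + 19)*(-1) = (-9 + 19)*(-1) = 10*(-1) = -10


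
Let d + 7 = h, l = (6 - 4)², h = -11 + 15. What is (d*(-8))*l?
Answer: 96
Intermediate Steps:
h = 4
l = 4 (l = 2² = 4)
d = -3 (d = -7 + 4 = -3)
(d*(-8))*l = -3*(-8)*4 = 24*4 = 96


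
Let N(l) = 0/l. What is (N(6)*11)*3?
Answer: 0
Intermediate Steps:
N(l) = 0
(N(6)*11)*3 = (0*11)*3 = 0*3 = 0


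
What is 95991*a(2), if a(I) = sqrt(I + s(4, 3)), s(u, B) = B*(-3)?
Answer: 95991*I*sqrt(7) ≈ 2.5397e+5*I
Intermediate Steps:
s(u, B) = -3*B
a(I) = sqrt(-9 + I) (a(I) = sqrt(I - 3*3) = sqrt(I - 9) = sqrt(-9 + I))
95991*a(2) = 95991*sqrt(-9 + 2) = 95991*sqrt(-7) = 95991*(I*sqrt(7)) = 95991*I*sqrt(7)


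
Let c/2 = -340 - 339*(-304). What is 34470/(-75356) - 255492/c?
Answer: -822940506/483766681 ≈ -1.7011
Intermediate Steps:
c = 205432 (c = 2*(-340 - 339*(-304)) = 2*(-340 + 103056) = 2*102716 = 205432)
34470/(-75356) - 255492/c = 34470/(-75356) - 255492/205432 = 34470*(-1/75356) - 255492*1/205432 = -17235/37678 - 63873/51358 = -822940506/483766681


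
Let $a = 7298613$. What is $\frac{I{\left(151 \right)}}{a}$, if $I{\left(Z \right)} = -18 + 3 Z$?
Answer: $\frac{145}{2432871} \approx 5.96 \cdot 10^{-5}$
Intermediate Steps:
$\frac{I{\left(151 \right)}}{a} = \frac{-18 + 3 \cdot 151}{7298613} = \left(-18 + 453\right) \frac{1}{7298613} = 435 \cdot \frac{1}{7298613} = \frac{145}{2432871}$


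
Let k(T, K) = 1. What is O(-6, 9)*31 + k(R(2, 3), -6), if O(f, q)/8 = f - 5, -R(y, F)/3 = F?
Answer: -2727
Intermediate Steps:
R(y, F) = -3*F
O(f, q) = -40 + 8*f (O(f, q) = 8*(f - 5) = 8*(-5 + f) = -40 + 8*f)
O(-6, 9)*31 + k(R(2, 3), -6) = (-40 + 8*(-6))*31 + 1 = (-40 - 48)*31 + 1 = -88*31 + 1 = -2728 + 1 = -2727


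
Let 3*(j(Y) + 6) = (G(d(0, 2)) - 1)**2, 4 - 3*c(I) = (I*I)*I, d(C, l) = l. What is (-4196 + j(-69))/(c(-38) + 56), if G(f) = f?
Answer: -12605/55044 ≈ -0.22900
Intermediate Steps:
c(I) = 4/3 - I**3/3 (c(I) = 4/3 - I*I*I/3 = 4/3 - I**2*I/3 = 4/3 - I**3/3)
j(Y) = -17/3 (j(Y) = -6 + (2 - 1)**2/3 = -6 + (1/3)*1**2 = -6 + (1/3)*1 = -6 + 1/3 = -17/3)
(-4196 + j(-69))/(c(-38) + 56) = (-4196 - 17/3)/((4/3 - 1/3*(-38)**3) + 56) = -12605/(3*((4/3 - 1/3*(-54872)) + 56)) = -12605/(3*((4/3 + 54872/3) + 56)) = -12605/(3*(18292 + 56)) = -12605/3/18348 = -12605/3*1/18348 = -12605/55044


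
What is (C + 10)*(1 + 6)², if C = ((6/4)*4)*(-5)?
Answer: -980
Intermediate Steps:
C = -30 (C = ((6*(¼))*4)*(-5) = ((3/2)*4)*(-5) = 6*(-5) = -30)
(C + 10)*(1 + 6)² = (-30 + 10)*(1 + 6)² = -20*7² = -20*49 = -980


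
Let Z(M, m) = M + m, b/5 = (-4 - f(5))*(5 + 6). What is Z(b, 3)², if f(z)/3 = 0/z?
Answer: 47089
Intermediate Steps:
f(z) = 0 (f(z) = 3*(0/z) = 3*0 = 0)
b = -220 (b = 5*((-4 - 1*0)*(5 + 6)) = 5*((-4 + 0)*11) = 5*(-4*11) = 5*(-44) = -220)
Z(b, 3)² = (-220 + 3)² = (-217)² = 47089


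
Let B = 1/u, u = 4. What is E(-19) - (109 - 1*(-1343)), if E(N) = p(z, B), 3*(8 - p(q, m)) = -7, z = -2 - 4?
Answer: -4325/3 ≈ -1441.7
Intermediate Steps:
z = -6
B = ¼ (B = 1/4 = ¼ ≈ 0.25000)
p(q, m) = 31/3 (p(q, m) = 8 - ⅓*(-7) = 8 + 7/3 = 31/3)
E(N) = 31/3
E(-19) - (109 - 1*(-1343)) = 31/3 - (109 - 1*(-1343)) = 31/3 - (109 + 1343) = 31/3 - 1*1452 = 31/3 - 1452 = -4325/3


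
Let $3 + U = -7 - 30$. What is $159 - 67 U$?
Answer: $2839$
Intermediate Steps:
$U = -40$ ($U = -3 - 37 = -40$)
$159 - 67 U = 159 - -2680 = 159 + 2680 = 2839$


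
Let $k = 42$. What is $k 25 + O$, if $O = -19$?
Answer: $1031$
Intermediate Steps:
$k 25 + O = 42 \cdot 25 - 19 = 1050 - 19 = 1031$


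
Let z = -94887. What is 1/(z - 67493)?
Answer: -1/162380 ≈ -6.1584e-6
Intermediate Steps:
1/(z - 67493) = 1/(-94887 - 67493) = 1/(-162380) = -1/162380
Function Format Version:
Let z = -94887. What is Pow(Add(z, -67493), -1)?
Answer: Rational(-1, 162380) ≈ -6.1584e-6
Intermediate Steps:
Pow(Add(z, -67493), -1) = Pow(Add(-94887, -67493), -1) = Pow(-162380, -1) = Rational(-1, 162380)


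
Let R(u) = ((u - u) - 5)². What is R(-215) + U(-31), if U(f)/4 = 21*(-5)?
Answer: -395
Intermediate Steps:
U(f) = -420 (U(f) = 4*(21*(-5)) = 4*(-105) = -420)
R(u) = 25 (R(u) = (0 - 5)² = (-5)² = 25)
R(-215) + U(-31) = 25 - 420 = -395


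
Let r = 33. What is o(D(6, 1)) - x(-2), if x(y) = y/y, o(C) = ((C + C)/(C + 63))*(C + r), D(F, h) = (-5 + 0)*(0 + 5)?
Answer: -219/19 ≈ -11.526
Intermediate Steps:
D(F, h) = -25 (D(F, h) = -5*5 = -25)
o(C) = 2*C*(33 + C)/(63 + C) (o(C) = ((C + C)/(C + 63))*(C + 33) = ((2*C)/(63 + C))*(33 + C) = (2*C/(63 + C))*(33 + C) = 2*C*(33 + C)/(63 + C))
x(y) = 1
o(D(6, 1)) - x(-2) = 2*(-25)*(33 - 25)/(63 - 25) - 1*1 = 2*(-25)*8/38 - 1 = 2*(-25)*(1/38)*8 - 1 = -200/19 - 1 = -219/19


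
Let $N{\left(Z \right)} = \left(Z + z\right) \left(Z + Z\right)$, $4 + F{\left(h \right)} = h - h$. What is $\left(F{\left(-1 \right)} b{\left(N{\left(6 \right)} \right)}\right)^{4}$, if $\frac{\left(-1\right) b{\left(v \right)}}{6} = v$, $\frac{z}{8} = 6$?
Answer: $58498535041007616$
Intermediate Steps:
$z = 48$ ($z = 8 \cdot 6 = 48$)
$F{\left(h \right)} = -4$ ($F{\left(h \right)} = -4 + \left(h - h\right) = -4 + 0 = -4$)
$N{\left(Z \right)} = 2 Z \left(48 + Z\right)$ ($N{\left(Z \right)} = \left(Z + 48\right) \left(Z + Z\right) = \left(48 + Z\right) 2 Z = 2 Z \left(48 + Z\right)$)
$b{\left(v \right)} = - 6 v$
$\left(F{\left(-1 \right)} b{\left(N{\left(6 \right)} \right)}\right)^{4} = \left(- 4 \left(- 6 \cdot 2 \cdot 6 \left(48 + 6\right)\right)\right)^{4} = \left(- 4 \left(- 6 \cdot 2 \cdot 6 \cdot 54\right)\right)^{4} = \left(- 4 \left(\left(-6\right) 648\right)\right)^{4} = \left(\left(-4\right) \left(-3888\right)\right)^{4} = 15552^{4} = 58498535041007616$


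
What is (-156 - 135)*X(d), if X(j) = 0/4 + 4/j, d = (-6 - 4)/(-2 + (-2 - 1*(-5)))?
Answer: 582/5 ≈ 116.40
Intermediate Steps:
d = -10 (d = -10/(-2 + (-2 + 5)) = -10/(-2 + 3) = -10/1 = -10*1 = -10)
X(j) = 4/j (X(j) = 0*(¼) + 4/j = 0 + 4/j = 4/j)
(-156 - 135)*X(d) = (-156 - 135)*(4/(-10)) = -1164*(-1)/10 = -291*(-⅖) = 582/5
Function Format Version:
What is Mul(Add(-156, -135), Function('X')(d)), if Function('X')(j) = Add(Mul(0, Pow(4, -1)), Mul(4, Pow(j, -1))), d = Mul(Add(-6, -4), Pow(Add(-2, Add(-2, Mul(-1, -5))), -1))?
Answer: Rational(582, 5) ≈ 116.40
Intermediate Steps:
d = -10 (d = Mul(-10, Pow(Add(-2, Add(-2, 5)), -1)) = Mul(-10, Pow(Add(-2, 3), -1)) = Mul(-10, Pow(1, -1)) = Mul(-10, 1) = -10)
Function('X')(j) = Mul(4, Pow(j, -1)) (Function('X')(j) = Add(Mul(0, Rational(1, 4)), Mul(4, Pow(j, -1))) = Add(0, Mul(4, Pow(j, -1))) = Mul(4, Pow(j, -1)))
Mul(Add(-156, -135), Function('X')(d)) = Mul(Add(-156, -135), Mul(4, Pow(-10, -1))) = Mul(-291, Mul(4, Rational(-1, 10))) = Mul(-291, Rational(-2, 5)) = Rational(582, 5)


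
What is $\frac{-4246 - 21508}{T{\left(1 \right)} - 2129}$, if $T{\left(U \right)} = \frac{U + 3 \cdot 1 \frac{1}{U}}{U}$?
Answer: $\frac{25754}{2125} \approx 12.12$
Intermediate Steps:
$T{\left(U \right)} = \frac{U + \frac{3}{U}}{U}$
$\frac{-4246 - 21508}{T{\left(1 \right)} - 2129} = \frac{-4246 - 21508}{\left(1 + 3 \cdot 1^{-2}\right) - 2129} = - \frac{25754}{\left(1 + 3 \cdot 1\right) - 2129} = - \frac{25754}{\left(1 + 3\right) - 2129} = - \frac{25754}{4 - 2129} = - \frac{25754}{-2125} = \left(-25754\right) \left(- \frac{1}{2125}\right) = \frac{25754}{2125}$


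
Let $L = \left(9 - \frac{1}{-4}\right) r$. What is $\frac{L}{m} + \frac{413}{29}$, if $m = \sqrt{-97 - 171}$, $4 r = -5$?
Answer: $\frac{413}{29} + \frac{185 i \sqrt{67}}{2144} \approx 14.241 + 0.70629 i$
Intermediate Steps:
$r = - \frac{5}{4}$ ($r = \frac{1}{4} \left(-5\right) = - \frac{5}{4} \approx -1.25$)
$m = 2 i \sqrt{67}$ ($m = \sqrt{-268} = 2 i \sqrt{67} \approx 16.371 i$)
$L = - \frac{185}{16}$ ($L = \left(9 - \frac{1}{-4}\right) \left(- \frac{5}{4}\right) = \left(9 - - \frac{1}{4}\right) \left(- \frac{5}{4}\right) = \left(9 + \frac{1}{4}\right) \left(- \frac{5}{4}\right) = \frac{37}{4} \left(- \frac{5}{4}\right) = - \frac{185}{16} \approx -11.563$)
$\frac{L}{m} + \frac{413}{29} = - \frac{185}{16 \cdot 2 i \sqrt{67}} + \frac{413}{29} = - \frac{185 \left(- \frac{i \sqrt{67}}{134}\right)}{16} + 413 \cdot \frac{1}{29} = \frac{185 i \sqrt{67}}{2144} + \frac{413}{29} = \frac{413}{29} + \frac{185 i \sqrt{67}}{2144}$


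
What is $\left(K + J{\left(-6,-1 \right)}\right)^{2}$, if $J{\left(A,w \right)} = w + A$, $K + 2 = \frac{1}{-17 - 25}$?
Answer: $\frac{143641}{1764} \approx 81.429$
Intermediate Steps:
$K = - \frac{85}{42}$ ($K = -2 + \frac{1}{-17 - 25} = -2 + \frac{1}{-42} = -2 - \frac{1}{42} = - \frac{85}{42} \approx -2.0238$)
$J{\left(A,w \right)} = A + w$
$\left(K + J{\left(-6,-1 \right)}\right)^{2} = \left(- \frac{85}{42} - 7\right)^{2} = \left(- \frac{379}{42}\right)^{2} = \frac{143641}{1764}$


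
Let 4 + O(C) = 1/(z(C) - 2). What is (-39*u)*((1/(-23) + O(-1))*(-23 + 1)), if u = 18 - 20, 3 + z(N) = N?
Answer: 166166/23 ≈ 7224.6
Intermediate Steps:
z(N) = -3 + N
O(C) = -4 + 1/(-5 + C) (O(C) = -4 + 1/((-3 + C) - 2) = -4 + 1/(-5 + C))
u = -2
(-39*u)*((1/(-23) + O(-1))*(-23 + 1)) = (-39*(-2))*((1/(-23) + (21 - 4*(-1))/(-5 - 1))*(-23 + 1)) = 78*((-1/23 + (21 + 4)/(-6))*(-22)) = 78*((-1/23 - ⅙*25)*(-22)) = 78*((-1/23 - 25/6)*(-22)) = 78*(-581/138*(-22)) = 78*(6391/69) = 166166/23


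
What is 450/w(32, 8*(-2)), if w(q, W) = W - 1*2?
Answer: -25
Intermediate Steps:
w(q, W) = -2 + W (w(q, W) = W - 2 = -2 + W)
450/w(32, 8*(-2)) = 450/(-2 + 8*(-2)) = 450/(-2 - 16) = 450/(-18) = 450*(-1/18) = -25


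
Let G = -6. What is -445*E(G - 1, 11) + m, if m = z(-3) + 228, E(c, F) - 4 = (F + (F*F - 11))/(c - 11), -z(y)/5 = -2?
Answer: 26089/18 ≈ 1449.4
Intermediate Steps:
z(y) = 10 (z(y) = -5*(-2) = 10)
E(c, F) = 4 + (-11 + F + F**2)/(-11 + c) (E(c, F) = 4 + (F + (F*F - 11))/(c - 11) = 4 + (F + (F**2 - 11))/(-11 + c) = 4 + (F + (-11 + F**2))/(-11 + c) = 4 + (-11 + F + F**2)/(-11 + c))
m = 238 (m = 10 + 228 = 238)
-445*E(G - 1, 11) + m = -445*(-55 + 11 + 11**2 + 4*(-6 - 1))/(-11 + (-6 - 1)) + 238 = -445*(-55 + 11 + 121 + 4*(-7))/(-11 - 7) + 238 = -445*(-55 + 11 + 121 - 28)/(-18) + 238 = -(-445)*49/18 + 238 = -445*(-49/18) + 238 = 21805/18 + 238 = 26089/18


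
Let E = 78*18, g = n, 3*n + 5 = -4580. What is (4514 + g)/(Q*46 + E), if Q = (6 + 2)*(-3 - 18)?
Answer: -8957/18972 ≈ -0.47212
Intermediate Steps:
Q = -168 (Q = 8*(-21) = -168)
n = -4585/3 (n = -5/3 + (⅓)*(-4580) = -5/3 - 4580/3 = -4585/3 ≈ -1528.3)
g = -4585/3 ≈ -1528.3
E = 1404
(4514 + g)/(Q*46 + E) = (4514 - 4585/3)/(-168*46 + 1404) = 8957/(3*(-7728 + 1404)) = (8957/3)/(-6324) = (8957/3)*(-1/6324) = -8957/18972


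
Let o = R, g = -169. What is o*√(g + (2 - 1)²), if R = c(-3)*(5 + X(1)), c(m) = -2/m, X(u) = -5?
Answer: 0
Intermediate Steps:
R = 0 (R = (-2/(-3))*(5 - 5) = -2*(-⅓)*0 = (⅔)*0 = 0)
o = 0
o*√(g + (2 - 1)²) = 0*√(-169 + (2 - 1)²) = 0*√(-169 + 1²) = 0*√(-169 + 1) = 0*√(-168) = 0*(2*I*√42) = 0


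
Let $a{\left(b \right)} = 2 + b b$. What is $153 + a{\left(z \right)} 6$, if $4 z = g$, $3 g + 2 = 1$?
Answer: $\frac{3961}{24} \approx 165.04$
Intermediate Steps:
$g = - \frac{1}{3}$ ($g = - \frac{2}{3} + \frac{1}{3} \cdot 1 = - \frac{2}{3} + \frac{1}{3} = - \frac{1}{3} \approx -0.33333$)
$z = - \frac{1}{12}$ ($z = \frac{1}{4} \left(- \frac{1}{3}\right) = - \frac{1}{12} \approx -0.083333$)
$a{\left(b \right)} = 2 + b^{2}$
$153 + a{\left(z \right)} 6 = 153 + \left(2 + \left(- \frac{1}{12}\right)^{2}\right) 6 = 153 + \left(2 + \frac{1}{144}\right) 6 = 153 + \frac{289}{144} \cdot 6 = 153 + \frac{289}{24} = \frac{3961}{24}$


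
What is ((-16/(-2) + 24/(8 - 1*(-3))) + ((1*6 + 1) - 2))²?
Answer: 27889/121 ≈ 230.49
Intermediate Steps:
((-16/(-2) + 24/(8 - 1*(-3))) + ((1*6 + 1) - 2))² = ((-16*(-½) + 24/(8 + 3)) + ((6 + 1) - 2))² = ((8 + 24/11) + (7 - 2))² = ((8 + 24*(1/11)) + 5)² = ((8 + 24/11) + 5)² = (112/11 + 5)² = (167/11)² = 27889/121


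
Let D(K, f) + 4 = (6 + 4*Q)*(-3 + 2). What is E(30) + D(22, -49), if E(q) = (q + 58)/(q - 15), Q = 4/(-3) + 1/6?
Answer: 8/15 ≈ 0.53333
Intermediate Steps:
Q = -7/6 (Q = 4*(-⅓) + 1*(⅙) = -4/3 + ⅙ = -7/6 ≈ -1.1667)
E(q) = (58 + q)/(-15 + q)
D(K, f) = -16/3 (D(K, f) = -4 + (6 + 4*(-7/6))*(-3 + 2) = -4 + (6 - 14/3)*(-1) = -4 + (4/3)*(-1) = -4 - 4/3 = -16/3)
E(30) + D(22, -49) = (58 + 30)/(-15 + 30) - 16/3 = 88/15 - 16/3 = 8/15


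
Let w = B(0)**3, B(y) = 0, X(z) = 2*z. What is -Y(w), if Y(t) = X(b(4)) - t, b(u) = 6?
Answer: -12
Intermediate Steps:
w = 0 (w = 0**3 = 0)
Y(t) = 12 - t (Y(t) = 2*6 - t = 12 - t)
-Y(w) = -(12 - 1*0) = -(12 + 0) = -1*12 = -12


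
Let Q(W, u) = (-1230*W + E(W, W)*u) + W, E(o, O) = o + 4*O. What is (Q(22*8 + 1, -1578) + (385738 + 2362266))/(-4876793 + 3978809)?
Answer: -1133941/897984 ≈ -1.2628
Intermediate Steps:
Q(W, u) = -1229*W + 5*W*u (Q(W, u) = (-1230*W + (W + 4*W)*u) + W = (-1230*W + (5*W)*u) + W = (-1230*W + 5*W*u) + W = -1229*W + 5*W*u)
(Q(22*8 + 1, -1578) + (385738 + 2362266))/(-4876793 + 3978809) = ((22*8 + 1)*(-1229 + 5*(-1578)) + (385738 + 2362266))/(-4876793 + 3978809) = ((176 + 1)*(-1229 - 7890) + 2748004)/(-897984) = (177*(-9119) + 2748004)*(-1/897984) = (-1614063 + 2748004)*(-1/897984) = 1133941*(-1/897984) = -1133941/897984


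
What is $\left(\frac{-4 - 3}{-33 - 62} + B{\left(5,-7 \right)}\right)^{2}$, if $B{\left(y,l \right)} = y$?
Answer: $\frac{232324}{9025} \approx 25.742$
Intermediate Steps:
$\left(\frac{-4 - 3}{-33 - 62} + B{\left(5,-7 \right)}\right)^{2} = \left(\frac{-4 - 3}{-33 - 62} + 5\right)^{2} = \left(- \frac{7}{-95} + 5\right)^{2} = \left(\left(-7\right) \left(- \frac{1}{95}\right) + 5\right)^{2} = \left(\frac{7}{95} + 5\right)^{2} = \left(\frac{482}{95}\right)^{2} = \frac{232324}{9025}$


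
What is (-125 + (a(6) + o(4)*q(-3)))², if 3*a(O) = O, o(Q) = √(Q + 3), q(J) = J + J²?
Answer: 15381 - 1476*√7 ≈ 11476.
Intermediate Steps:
o(Q) = √(3 + Q)
a(O) = O/3
(-125 + (a(6) + o(4)*q(-3)))² = (-125 + ((⅓)*6 + √(3 + 4)*(-3*(1 - 3))))² = (-125 + (2 + √7*(-3*(-2))))² = (-125 + (2 + √7*6))² = (-125 + (2 + 6*√7))² = (-123 + 6*√7)²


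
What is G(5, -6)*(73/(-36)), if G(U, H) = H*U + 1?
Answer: 2117/36 ≈ 58.806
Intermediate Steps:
G(U, H) = 1 + H*U
G(5, -6)*(73/(-36)) = (1 - 6*5)*(73/(-36)) = (1 - 30)*(73*(-1/36)) = -29*(-73/36) = 2117/36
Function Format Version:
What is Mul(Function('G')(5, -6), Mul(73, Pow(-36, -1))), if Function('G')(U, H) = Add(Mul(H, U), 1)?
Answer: Rational(2117, 36) ≈ 58.806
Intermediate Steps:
Function('G')(U, H) = Add(1, Mul(H, U))
Mul(Function('G')(5, -6), Mul(73, Pow(-36, -1))) = Mul(Add(1, Mul(-6, 5)), Mul(73, Pow(-36, -1))) = Mul(Add(1, -30), Mul(73, Rational(-1, 36))) = Mul(-29, Rational(-73, 36)) = Rational(2117, 36)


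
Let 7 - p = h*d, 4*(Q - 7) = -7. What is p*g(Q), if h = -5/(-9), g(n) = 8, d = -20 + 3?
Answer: 1184/9 ≈ 131.56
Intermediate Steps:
Q = 21/4 (Q = 7 + (¼)*(-7) = 7 - 7/4 = 21/4 ≈ 5.2500)
d = -17
h = 5/9 (h = -5*(-⅑) = 5/9 ≈ 0.55556)
p = 148/9 (p = 7 - 5*(-17)/9 = 7 - 1*(-85/9) = 7 + 85/9 = 148/9 ≈ 16.444)
p*g(Q) = (148/9)*8 = 1184/9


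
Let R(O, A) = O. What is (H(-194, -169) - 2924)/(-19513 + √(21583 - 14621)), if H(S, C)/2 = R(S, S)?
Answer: 64627056/380750207 + 195408*√2/380750207 ≈ 0.17046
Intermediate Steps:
H(S, C) = 2*S
(H(-194, -169) - 2924)/(-19513 + √(21583 - 14621)) = (2*(-194) - 2924)/(-19513 + √(21583 - 14621)) = (-388 - 2924)/(-19513 + √6962) = -3312/(-19513 + 59*√2)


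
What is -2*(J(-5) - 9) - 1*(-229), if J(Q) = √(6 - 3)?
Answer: 247 - 2*√3 ≈ 243.54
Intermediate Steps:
J(Q) = √3
-2*(J(-5) - 9) - 1*(-229) = -2*(√3 - 9) - 1*(-229) = -2*(-9 + √3) + 229 = (18 - 2*√3) + 229 = 247 - 2*√3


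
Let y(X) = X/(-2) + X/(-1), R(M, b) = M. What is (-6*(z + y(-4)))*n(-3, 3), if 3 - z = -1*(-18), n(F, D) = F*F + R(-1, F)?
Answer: 432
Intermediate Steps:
y(X) = -3*X/2 (y(X) = X*(-½) + X*(-1) = -X/2 - X = -3*X/2)
n(F, D) = -1 + F² (n(F, D) = F*F - 1 = F² - 1 = -1 + F²)
z = -15 (z = 3 - (-1)*(-18) = 3 - 1*18 = 3 - 18 = -15)
(-6*(z + y(-4)))*n(-3, 3) = (-6*(-15 - 3/2*(-4)))*(-1 + (-3)²) = (-6*(-15 + 6))*(-1 + 9) = -6*(-9)*8 = 54*8 = 432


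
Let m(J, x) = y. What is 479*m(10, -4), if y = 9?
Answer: 4311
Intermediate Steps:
m(J, x) = 9
479*m(10, -4) = 479*9 = 4311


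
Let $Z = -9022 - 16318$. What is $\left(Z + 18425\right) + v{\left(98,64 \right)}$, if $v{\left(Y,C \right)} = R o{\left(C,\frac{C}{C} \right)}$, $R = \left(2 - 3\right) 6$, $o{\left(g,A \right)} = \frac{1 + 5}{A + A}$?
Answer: $-6933$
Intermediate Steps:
$o{\left(g,A \right)} = \frac{3}{A}$ ($o{\left(g,A \right)} = \frac{6}{2 A} = 6 \frac{1}{2 A} = \frac{3}{A}$)
$R = -6$ ($R = \left(-1\right) 6 = -6$)
$Z = -25340$ ($Z = -9022 - 16318 = -25340$)
$v{\left(Y,C \right)} = -18$ ($v{\left(Y,C \right)} = - 6 \frac{3}{C \frac{1}{C}} = - 6 \cdot \frac{3}{1} = - 6 \cdot 3 \cdot 1 = \left(-6\right) 3 = -18$)
$\left(Z + 18425\right) + v{\left(98,64 \right)} = \left(-25340 + 18425\right) - 18 = -6915 - 18 = -6933$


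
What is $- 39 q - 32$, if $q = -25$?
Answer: $943$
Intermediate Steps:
$- 39 q - 32 = \left(-39\right) \left(-25\right) - 32 = 975 - 32 = 943$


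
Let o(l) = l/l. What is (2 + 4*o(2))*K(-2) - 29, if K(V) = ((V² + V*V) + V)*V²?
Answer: 115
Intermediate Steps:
K(V) = V²*(V + 2*V²) (K(V) = ((V² + V²) + V)*V² = (2*V² + V)*V² = (V + 2*V²)*V² = V²*(V + 2*V²))
o(l) = 1
(2 + 4*o(2))*K(-2) - 29 = (2 + 4*1)*((-2)³*(1 + 2*(-2))) - 29 = (2 + 4)*(-8*(1 - 4)) - 29 = 6*(-8*(-3)) - 29 = 6*24 - 29 = 144 - 29 = 115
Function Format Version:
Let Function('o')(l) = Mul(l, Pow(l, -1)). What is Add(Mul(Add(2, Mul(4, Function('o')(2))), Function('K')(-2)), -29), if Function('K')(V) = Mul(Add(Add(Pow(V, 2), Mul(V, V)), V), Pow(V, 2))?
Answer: 115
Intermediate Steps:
Function('K')(V) = Mul(Pow(V, 2), Add(V, Mul(2, Pow(V, 2)))) (Function('K')(V) = Mul(Add(Add(Pow(V, 2), Pow(V, 2)), V), Pow(V, 2)) = Mul(Add(Mul(2, Pow(V, 2)), V), Pow(V, 2)) = Mul(Add(V, Mul(2, Pow(V, 2))), Pow(V, 2)) = Mul(Pow(V, 2), Add(V, Mul(2, Pow(V, 2)))))
Function('o')(l) = 1
Add(Mul(Add(2, Mul(4, Function('o')(2))), Function('K')(-2)), -29) = Add(Mul(Add(2, Mul(4, 1)), Mul(Pow(-2, 3), Add(1, Mul(2, -2)))), -29) = Add(Mul(Add(2, 4), Mul(-8, Add(1, -4))), -29) = Add(Mul(6, Mul(-8, -3)), -29) = Add(Mul(6, 24), -29) = Add(144, -29) = 115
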